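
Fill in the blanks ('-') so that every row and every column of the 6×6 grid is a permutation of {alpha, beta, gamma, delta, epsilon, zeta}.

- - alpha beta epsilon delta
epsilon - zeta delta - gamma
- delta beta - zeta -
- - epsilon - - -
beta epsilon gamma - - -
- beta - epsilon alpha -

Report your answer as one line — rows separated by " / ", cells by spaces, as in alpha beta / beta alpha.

zeta gamma alpha beta epsilon delta / epsilon alpha zeta delta beta gamma / alpha delta beta gamma zeta epsilon / delta zeta epsilon alpha gamma beta / beta epsilon gamma zeta delta alpha / gamma beta delta epsilon alpha zeta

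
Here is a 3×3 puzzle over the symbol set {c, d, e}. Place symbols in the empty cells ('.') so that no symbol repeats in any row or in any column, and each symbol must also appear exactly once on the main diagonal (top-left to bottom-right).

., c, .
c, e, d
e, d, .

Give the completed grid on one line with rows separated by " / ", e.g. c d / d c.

(r1,c1) = d
(r1,c3) = e
(r3,c3) = c

d c e / c e d / e d c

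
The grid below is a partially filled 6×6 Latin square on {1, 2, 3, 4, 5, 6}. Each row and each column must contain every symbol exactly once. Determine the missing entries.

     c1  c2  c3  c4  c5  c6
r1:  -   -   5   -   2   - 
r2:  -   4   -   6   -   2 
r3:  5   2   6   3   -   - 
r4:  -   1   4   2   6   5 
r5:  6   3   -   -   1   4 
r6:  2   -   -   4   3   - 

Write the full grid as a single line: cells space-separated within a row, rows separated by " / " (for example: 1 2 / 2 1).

4 6 5 1 2 3 / 1 4 3 6 5 2 / 5 2 6 3 4 1 / 3 1 4 2 6 5 / 6 3 2 5 1 4 / 2 5 1 4 3 6

(r1,c2) = 6
(r1,c4) = 1
(r1,c6) = 3
(r2,c5) = 5
(r3,c5) = 4
(r3,c6) = 1
(r4,c1) = 3
(r5,c3) = 2
(r5,c4) = 5
(r6,c2) = 5
(r6,c3) = 1
(r6,c6) = 6
(r1,c1) = 4
(r2,c1) = 1
(r2,c3) = 3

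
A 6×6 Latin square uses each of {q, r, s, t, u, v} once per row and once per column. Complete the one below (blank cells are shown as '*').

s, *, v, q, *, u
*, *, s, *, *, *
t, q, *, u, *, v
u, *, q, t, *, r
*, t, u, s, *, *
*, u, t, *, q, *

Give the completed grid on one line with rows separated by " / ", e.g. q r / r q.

s r v q t u / q v s r u t / t q r u s v / u s q t v r / v t u s r q / r u t v q s

Cell (r1,c2): row 1 has {q,s,u,v}; column 2 has {q,t,u} → r.
Cell (r1,c5): row 1 has {q,r,s,u,v}; column 5 has {q} → t.
Cell (r2,c2): row 2 has {s}; column 2 has {q,r,t,u} → v.
Cell (r2,c4): row 2 has {s,v}; column 4 has {q,s,t,u} → r.
Cell (r2,c5): row 2 has {r,s,v}; column 5 has {q,t} → u.
Cell (r3,c3): row 3 has {q,t,u,v}; column 3 has {q,s,t,u,v} → r.
Cell (r3,c5): row 3 has {q,r,t,u,v}; column 5 has {q,t,u} → s.
Cell (r4,c2): row 4 has {q,r,t,u}; column 2 has {q,r,t,u,v} → s.
Cell (r4,c5): row 4 has {q,r,s,t,u}; column 5 has {q,s,t,u} → v.
Cell (r5,c5): row 5 has {s,t,u}; column 5 has {q,s,t,u,v} → r.
Cell (r5,c6): row 5 has {r,s,t,u}; column 6 has {r,u,v} → q.
Cell (r6,c4): row 6 has {q,t,u}; column 4 has {q,r,s,t,u} → v.
Cell (r6,c6): row 6 has {q,t,u,v}; column 6 has {q,r,u,v} → s.
Cell (r2,c1): row 2 has {r,s,u,v}; column 1 has {s,t,u} → q.
Cell (r2,c6): row 2 has {q,r,s,u,v}; column 6 has {q,r,s,u,v} → t.
Cell (r5,c1): row 5 has {q,r,s,t,u}; column 1 has {q,s,t,u} → v.
Cell (r6,c1): row 6 has {q,s,t,u,v}; column 1 has {q,s,t,u,v} → r.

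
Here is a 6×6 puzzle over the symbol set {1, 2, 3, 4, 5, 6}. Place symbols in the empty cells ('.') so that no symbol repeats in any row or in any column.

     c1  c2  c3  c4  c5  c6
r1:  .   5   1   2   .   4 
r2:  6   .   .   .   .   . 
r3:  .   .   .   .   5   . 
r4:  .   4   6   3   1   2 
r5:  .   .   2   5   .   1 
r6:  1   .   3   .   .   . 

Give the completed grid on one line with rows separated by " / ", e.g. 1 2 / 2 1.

3 5 1 2 6 4 / 6 1 5 4 2 3 / 2 3 4 1 5 6 / 5 4 6 3 1 2 / 4 6 2 5 3 1 / 1 2 3 6 4 5

(r1,c1) = 3
(r1,c5) = 6
(r3,c3) = 4
(r4,c1) = 5
(r5,c1) = 4
(r5,c5) = 3
(r2,c3) = 5
(r2,c6) = 3
(r3,c1) = 2
(r3,c6) = 6
(r5,c2) = 6
(r6,c2) = 2
(r6,c5) = 4
(r6,c6) = 5
(r2,c2) = 1
(r2,c4) = 4
(r2,c5) = 2
(r3,c2) = 3
(r3,c4) = 1
(r6,c4) = 6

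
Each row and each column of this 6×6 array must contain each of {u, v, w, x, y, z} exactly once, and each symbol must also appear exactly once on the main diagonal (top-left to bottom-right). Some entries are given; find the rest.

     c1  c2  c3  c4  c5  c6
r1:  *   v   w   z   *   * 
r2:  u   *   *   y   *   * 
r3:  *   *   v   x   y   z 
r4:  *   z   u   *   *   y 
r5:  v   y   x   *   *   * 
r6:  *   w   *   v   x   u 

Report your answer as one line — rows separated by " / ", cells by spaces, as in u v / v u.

y v w z u x / u x z y w v / w u v x y z / x z u w v y / v y x u z w / z w y v x u

Cell (r1,c5): row 1 has {v,w,z}; column 5 has {x,y} → u.
Cell (r1,c6): row 1 has {u,v,w,z}; column 6 has {u,y,z} → x.
Cell (r2,c2): row 2 has {u,y}; column 2 has {v,w,y,z}; the diagonal has {u,v} → x.
Cell (r2,c3): row 2 has {u,x,y}; column 3 has {u,v,w,x} → z.
Cell (r3,c1): row 3 has {v,x,y,z}; column 1 has {u,v} → w.
Cell (r3,c2): row 3 has {v,w,x,y,z}; column 2 has {v,w,x,y,z} → u.
Cell (r4,c1): row 4 has {u,y,z}; column 1 has {u,v,w} → x.
Cell (r4,c4): row 4 has {u,x,y,z}; column 4 has {v,x,y,z}; the diagonal has {u,v,x} → w.
Cell (r4,c5): row 4 has {u,w,x,y,z}; column 5 has {u,x,y} → v.
Cell (r5,c4): row 5 has {v,x,y}; column 4 has {v,w,x,y,z} → u.
Cell (r5,c5): row 5 has {u,v,x,y}; column 5 has {u,v,x,y}; the diagonal has {u,v,w,x} → z.
Cell (r5,c6): row 5 has {u,v,x,y,z}; column 6 has {u,x,y,z} → w.
Cell (r6,c3): row 6 has {u,v,w,x}; column 3 has {u,v,w,x,z} → y.
Cell (r1,c1): row 1 has {u,v,w,x,z}; column 1 has {u,v,w,x}; the diagonal has {u,v,w,x,z} → y.
Cell (r2,c5): row 2 has {u,x,y,z}; column 5 has {u,v,x,y,z} → w.
Cell (r2,c6): row 2 has {u,w,x,y,z}; column 6 has {u,w,x,y,z} → v.
Cell (r6,c1): row 6 has {u,v,w,x,y}; column 1 has {u,v,w,x,y} → z.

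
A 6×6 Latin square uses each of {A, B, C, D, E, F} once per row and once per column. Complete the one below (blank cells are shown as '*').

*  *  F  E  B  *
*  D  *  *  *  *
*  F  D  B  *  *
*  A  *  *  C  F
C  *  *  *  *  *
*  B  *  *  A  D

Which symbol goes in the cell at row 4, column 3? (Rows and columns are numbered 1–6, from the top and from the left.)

B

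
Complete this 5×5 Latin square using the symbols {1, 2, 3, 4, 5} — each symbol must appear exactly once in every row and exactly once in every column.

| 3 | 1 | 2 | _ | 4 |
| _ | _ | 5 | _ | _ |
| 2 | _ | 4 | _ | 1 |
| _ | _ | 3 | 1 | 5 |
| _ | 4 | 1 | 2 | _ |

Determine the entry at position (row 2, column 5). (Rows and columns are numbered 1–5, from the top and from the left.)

At row 1, column 4: row 1 has {1,2,3,4}; column 4 has {1,2}; that leaves 5.
At row 3, column 4: row 3 has {1,2,4}; column 4 has {1,2,5}; that leaves 3.
At row 4, column 1: row 4 has {1,3,5}; column 1 has {2,3}; that leaves 4.
At row 4, column 2: row 4 has {1,3,4,5}; column 2 has {1,4}; that leaves 2.
At row 5, column 1: row 5 has {1,2,4}; column 1 has {2,3,4}; that leaves 5.
At row 5, column 5: row 5 has {1,2,4,5}; column 5 has {1,4,5}; that leaves 3.
At row 2, column 1: row 2 has {5}; column 1 has {2,3,4,5}; that leaves 1.
At row 2, column 2: row 2 has {1,5}; column 2 has {1,2,4}; that leaves 3.
At row 2, column 4: row 2 has {1,3,5}; column 4 has {1,2,3,5}; that leaves 4.
At row 2, column 5: row 2 has {1,3,4,5}; column 5 has {1,3,4,5}; that leaves 2.

2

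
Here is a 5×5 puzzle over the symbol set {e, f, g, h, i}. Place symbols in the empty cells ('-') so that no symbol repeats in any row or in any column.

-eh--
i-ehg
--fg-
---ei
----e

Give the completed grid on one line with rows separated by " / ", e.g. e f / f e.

g e h i f / i f e h g / e i f g h / f h g e i / h g i f e

row 1 has {e,h}; column 5 has {e,g,i} — only f is left for (r1,c5).
row 2 has {e,g,h,i}; column 2 has {e} — only f is left for (r2,c2).
row 3 has {f,g}; column 5 has {e,f,g,i} — only h is left for (r3,c5).
row 4 has {e,i}; column 3 has {e,f,h} — only g is left for (r4,c3).
row 5 has {e}; column 3 has {e,f,g,h} — only i is left for (r5,c3).
row 5 has {e,i}; column 4 has {e,g,h} — only f is left for (r5,c4).
row 1 has {e,f,h}; column 1 has {i} — only g is left for (r1,c1).
row 1 has {e,f,g,h}; column 4 has {e,f,g,h} — only i is left for (r1,c4).
row 3 has {f,g,h}; column 1 has {g,i} — only e is left for (r3,c1).
row 3 has {e,f,g,h}; column 2 has {e,f} — only i is left for (r3,c2).
row 4 has {e,g,i}; column 2 has {e,f,i} — only h is left for (r4,c2).
row 5 has {e,f,i}; column 1 has {e,g,i} — only h is left for (r5,c1).
row 5 has {e,f,h,i}; column 2 has {e,f,h,i} — only g is left for (r5,c2).
row 4 has {e,g,h,i}; column 1 has {e,g,h,i} — only f is left for (r4,c1).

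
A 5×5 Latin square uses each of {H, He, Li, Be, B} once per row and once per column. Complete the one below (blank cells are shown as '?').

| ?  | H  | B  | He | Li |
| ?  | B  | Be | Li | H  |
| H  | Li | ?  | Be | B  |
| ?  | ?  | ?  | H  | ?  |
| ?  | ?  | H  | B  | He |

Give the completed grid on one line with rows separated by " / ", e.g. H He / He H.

(r1,c1) = Be
(r2,c1) = He
(r3,c3) = He
(r4,c3) = Li
(r4,c5) = Be
(r5,c1) = Li
(r5,c2) = Be
(r4,c1) = B
(r4,c2) = He

Be H B He Li / He B Be Li H / H Li He Be B / B He Li H Be / Li Be H B He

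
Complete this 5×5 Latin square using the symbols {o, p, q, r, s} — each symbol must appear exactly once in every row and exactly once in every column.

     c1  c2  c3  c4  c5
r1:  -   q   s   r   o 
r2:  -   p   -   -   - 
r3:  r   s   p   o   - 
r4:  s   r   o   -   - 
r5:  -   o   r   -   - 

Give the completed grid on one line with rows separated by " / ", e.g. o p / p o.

p q s r o / o p q s r / r s p o q / s r o q p / q o r p s

At row 1, column 1: row 1 has {o,q,r,s}; column 1 has {r,s}; that leaves p.
At row 2, column 3: row 2 has {p}; column 3 has {o,p,r,s}; that leaves q.
At row 2, column 4: row 2 has {p,q}; column 4 has {o,r}; that leaves s.
At row 2, column 5: row 2 has {p,q,s}; column 5 has {o}; that leaves r.
At row 3, column 5: row 3 has {o,p,r,s}; column 5 has {o,r}; that leaves q.
At row 4, column 5: row 4 has {o,r,s}; column 5 has {o,q,r}; that leaves p.
At row 5, column 1: row 5 has {o,r}; column 1 has {p,r,s}; that leaves q.
At row 5, column 4: row 5 has {o,q,r}; column 4 has {o,r,s}; that leaves p.
At row 5, column 5: row 5 has {o,p,q,r}; column 5 has {o,p,q,r}; that leaves s.
At row 2, column 1: row 2 has {p,q,r,s}; column 1 has {p,q,r,s}; that leaves o.
At row 4, column 4: row 4 has {o,p,r,s}; column 4 has {o,p,r,s}; that leaves q.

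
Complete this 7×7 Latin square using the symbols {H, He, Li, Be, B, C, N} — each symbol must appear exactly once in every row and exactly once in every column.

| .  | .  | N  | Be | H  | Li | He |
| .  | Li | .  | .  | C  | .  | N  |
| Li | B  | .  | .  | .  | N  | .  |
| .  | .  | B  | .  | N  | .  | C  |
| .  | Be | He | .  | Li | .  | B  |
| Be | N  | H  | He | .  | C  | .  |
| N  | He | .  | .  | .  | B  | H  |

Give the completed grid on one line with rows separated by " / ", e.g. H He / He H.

B C N Be H Li He / H Li Be B C He N / Li B C H He N Be / He H B Li N Be C / C Be He N Li H B / Be N H He B C Li / N He Li C Be B H

row 1 has {H,He,Li,Be,N}; column 2 has {He,Li,Be,B,N} — only C is left for (r1,c2).
row 2 has {Li,C,N}; column 3 has {H,He,B,N} — only Be is left for (r2,c3).
row 3 has {Li,B,N}; column 3 has {H,He,Be,B,N} — only C is left for (r3,c3).
row 3 has {Li,B,C,N}; column 4 has {He,Be} — only H is left for (r3,c4).
row 3 has {H,Li,B,C,N}; column 7 has {H,He,B,C,N} — only Be is left for (r3,c7).
row 4 has {B,C,N}; column 2 has {He,Li,Be,B,C,N} — only H is left for (r4,c2).
row 4 has {H,B,C,N}; column 4 has {H,He,Be} — only Li is left for (r4,c4).
row 5 has {He,Li,Be,B}; column 6 has {Li,B,C,N} — only H is left for (r5,c6).
row 6 has {H,He,Be,C,N}; column 5 has {H,Li,C,N} — only B is left for (r6,c5).
row 6 has {H,He,Be,B,C,N}; column 7 has {H,He,Be,B,C,N} — only Li is left for (r6,c7).
row 7 has {H,He,B,N}; column 3 has {H,He,Be,B,C,N} — only Li is left for (r7,c3).
row 7 has {H,He,Li,B,N}; column 4 has {H,He,Li,Be} — only C is left for (r7,c4).
row 7 has {H,He,Li,B,C,N}; column 5 has {H,Li,B,C,N} — only Be is left for (r7,c5).
row 1 has {H,He,Li,Be,C,N}; column 1 has {Li,Be,N} — only B is left for (r1,c1).
row 2 has {Li,Be,C,N}; column 4 has {H,He,Li,Be,C} — only B is left for (r2,c4).
row 2 has {Li,Be,B,C,N}; column 6 has {H,Li,B,C,N} — only He is left for (r2,c6).
row 3 has {H,Li,Be,B,C,N}; column 5 has {H,Li,Be,B,C,N} — only He is left for (r3,c5).
row 4 has {H,Li,B,C,N}; column 1 has {Li,Be,B,N} — only He is left for (r4,c1).
row 4 has {H,He,Li,B,C,N}; column 6 has {H,He,Li,B,C,N} — only Be is left for (r4,c6).
row 5 has {H,He,Li,Be,B}; column 1 has {He,Li,Be,B,N} — only C is left for (r5,c1).
row 5 has {H,He,Li,Be,B,C}; column 4 has {H,He,Li,Be,B,C} — only N is left for (r5,c4).
row 2 has {He,Li,Be,B,C,N}; column 1 has {He,Li,Be,B,C,N} — only H is left for (r2,c1).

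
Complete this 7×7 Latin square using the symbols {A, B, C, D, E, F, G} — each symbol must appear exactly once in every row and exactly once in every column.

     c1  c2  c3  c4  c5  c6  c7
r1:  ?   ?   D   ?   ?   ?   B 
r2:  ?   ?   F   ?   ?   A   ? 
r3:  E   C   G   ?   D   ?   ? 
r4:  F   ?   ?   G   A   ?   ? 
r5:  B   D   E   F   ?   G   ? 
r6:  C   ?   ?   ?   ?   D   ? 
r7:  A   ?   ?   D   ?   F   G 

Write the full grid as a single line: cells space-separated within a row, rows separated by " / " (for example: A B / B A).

G A D C F E B / D G F E B A C / E C G A D B F / F E B G A C D / B D E F C G A / C F A B G D E / A B C D E F G

(r1,c1) = G
(r2,c1) = D
(r3,c6) = B
(r5,c5) = C
(r5,c7) = A
(r3,c4) = A
(r3,c7) = F
(r6,c7) = E
(r2,c7) = C
(r4,c7) = D
(r6,c4) = B
(r2,c4) = E
(r6,c3) = A
(r1,c4) = C
(r1,c6) = E
(r4,c6) = C
(r1,c5) = F
(r4,c3) = B
(r6,c5) = G
(r7,c3) = C
(r1,c2) = A
(r2,c5) = B
(r4,c2) = E
(r6,c2) = F
(r7,c2) = B
(r7,c5) = E
(r2,c2) = G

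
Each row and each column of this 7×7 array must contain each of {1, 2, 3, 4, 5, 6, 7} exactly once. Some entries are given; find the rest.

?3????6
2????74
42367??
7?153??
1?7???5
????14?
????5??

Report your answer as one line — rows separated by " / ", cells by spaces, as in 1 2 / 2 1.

5 3 2 7 4 1 6 / 2 1 5 3 6 7 4 / 4 2 3 6 7 5 1 / 7 4 1 5 3 6 2 / 1 6 7 4 2 3 5 / 3 5 6 2 1 4 7 / 6 7 4 1 5 2 3

row 1 has {3,6}; column 1 has {1,2,4,7} — only 5 is left for (r1,c1).
row 2 has {2,4,7}; column 5 has {1,3,5,7} — only 6 is left for (r2,c5).
row 3 has {2,3,4,6,7}; column 7 has {4,5,6} — only 1 is left for (r3,c7).
row 4 has {1,3,5,7}; column 7 has {1,4,5,6} — only 2 is left for (r4,c7).
row 2 has {2,4,6,7}; column 3 has {1,3,7} — only 5 is left for (r2,c3).
row 3 has {1,2,3,4,6,7}; column 6 has {4,7} — only 5 is left for (r3,c6).
row 4 has {1,2,3,5,7}; column 6 has {4,5,7} — only 6 is left for (r4,c6).
row 2 has {2,4,5,6,7}; column 2 has {2,3} — only 1 is left for (r2,c2).
row 2 has {1,2,4,5,6,7}; column 4 has {5,6} — only 3 is left for (r2,c4).
row 4 has {1,2,3,5,6,7}; column 2 has {1,2,3} — only 4 is left for (r4,c2).
row 5 has {1,5,7}; column 2 has {1,2,3,4} — only 6 is left for (r5,c2).
row 7 has {5}; column 2 has {1,2,3,4,6} — only 7 is left for (r7,c2).
row 7 has {5,7}; column 7 has {1,2,4,5,6} — only 3 is left for (r7,c7).
row 6 has {1,4}; column 2 has {1,2,3,4,6,7} — only 5 is left for (r6,c2).
row 6 has {1,4,5}; column 7 has {1,2,3,4,5,6} — only 7 is left for (r6,c7).
row 7 has {3,5,7}; column 1 has {1,2,4,5,7} — only 6 is left for (r7,c1).
row 6 has {1,4,5,7}; column 1 has {1,2,4,5,6,7} — only 3 is left for (r6,c1).
row 6 has {1,3,4,5,7}; column 4 has {3,5,6} — only 2 is left for (r6,c4).
row 5 has {1,5,6,7}; column 4 has {2,3,5,6} — only 4 is left for (r5,c4).
row 5 has {1,4,5,6,7}; column 5 has {1,3,5,6,7} — only 2 is left for (r5,c5).
row 5 has {1,2,4,5,6,7}; column 6 has {4,5,6,7} — only 3 is left for (r5,c6).
row 6 has {1,2,3,4,5,7}; column 3 has {1,3,5,7} — only 6 is left for (r6,c3).
row 7 has {3,5,6,7}; column 4 has {2,3,4,5,6} — only 1 is left for (r7,c4).
row 7 has {1,3,5,6,7}; column 6 has {3,4,5,6,7} — only 2 is left for (r7,c6).
row 1 has {3,5,6}; column 4 has {1,2,3,4,5,6} — only 7 is left for (r1,c4).
row 1 has {3,5,6,7}; column 5 has {1,2,3,5,6,7} — only 4 is left for (r1,c5).
row 1 has {3,4,5,6,7}; column 6 has {2,3,4,5,6,7} — only 1 is left for (r1,c6).
row 7 has {1,2,3,5,6,7}; column 3 has {1,3,5,6,7} — only 4 is left for (r7,c3).
row 1 has {1,3,4,5,6,7}; column 3 has {1,3,4,5,6,7} — only 2 is left for (r1,c3).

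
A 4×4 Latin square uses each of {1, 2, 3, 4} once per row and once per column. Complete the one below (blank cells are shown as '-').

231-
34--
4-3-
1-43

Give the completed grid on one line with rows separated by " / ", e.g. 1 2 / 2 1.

2 3 1 4 / 3 4 2 1 / 4 1 3 2 / 1 2 4 3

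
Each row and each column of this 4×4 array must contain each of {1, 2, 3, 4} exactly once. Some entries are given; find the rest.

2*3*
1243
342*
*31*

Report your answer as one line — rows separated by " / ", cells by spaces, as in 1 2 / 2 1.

2 1 3 4 / 1 2 4 3 / 3 4 2 1 / 4 3 1 2

Cell (r1,c2): row 1 has {2,3}; column 2 has {2,3,4} → 1.
Cell (r1,c4): row 1 has {1,2,3}; column 4 has {3} → 4.
Cell (r3,c4): row 3 has {2,3,4}; column 4 has {3,4} → 1.
Cell (r4,c1): row 4 has {1,3}; column 1 has {1,2,3} → 4.
Cell (r4,c4): row 4 has {1,3,4}; column 4 has {1,3,4} → 2.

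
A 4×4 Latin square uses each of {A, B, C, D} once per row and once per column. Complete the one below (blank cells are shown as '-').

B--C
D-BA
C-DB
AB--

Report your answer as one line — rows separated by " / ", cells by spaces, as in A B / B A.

(r1,c3) = A
(r2,c2) = C
(r3,c2) = A
(r4,c3) = C
(r4,c4) = D
(r1,c2) = D

B D A C / D C B A / C A D B / A B C D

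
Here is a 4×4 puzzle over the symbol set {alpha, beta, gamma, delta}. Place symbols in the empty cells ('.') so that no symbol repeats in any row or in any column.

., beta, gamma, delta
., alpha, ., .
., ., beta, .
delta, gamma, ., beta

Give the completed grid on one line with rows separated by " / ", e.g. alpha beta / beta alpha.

alpha beta gamma delta / beta alpha delta gamma / gamma delta beta alpha / delta gamma alpha beta

row 1 has {beta,gamma,delta}; column 1 has {delta} — only alpha is left for (r1,c1).
row 2 has {alpha}; column 3 has {beta,gamma} — only delta is left for (r2,c3).
row 2 has {alpha,delta}; column 4 has {beta,delta} — only gamma is left for (r2,c4).
row 3 has {beta}; column 1 has {alpha,delta} — only gamma is left for (r3,c1).
row 3 has {beta,gamma}; column 2 has {alpha,beta,gamma} — only delta is left for (r3,c2).
row 3 has {beta,gamma,delta}; column 4 has {beta,gamma,delta} — only alpha is left for (r3,c4).
row 4 has {beta,gamma,delta}; column 3 has {beta,gamma,delta} — only alpha is left for (r4,c3).
row 2 has {alpha,gamma,delta}; column 1 has {alpha,gamma,delta} — only beta is left for (r2,c1).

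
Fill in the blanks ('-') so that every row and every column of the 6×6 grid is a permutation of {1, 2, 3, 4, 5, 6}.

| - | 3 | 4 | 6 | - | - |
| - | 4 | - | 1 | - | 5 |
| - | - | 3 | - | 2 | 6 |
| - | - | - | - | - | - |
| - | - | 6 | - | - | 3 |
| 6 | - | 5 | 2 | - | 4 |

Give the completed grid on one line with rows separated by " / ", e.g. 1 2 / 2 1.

2 3 4 6 5 1 / 3 4 2 1 6 5 / 1 5 3 4 2 6 / 5 6 1 3 4 2 / 4 2 6 5 1 3 / 6 1 5 2 3 4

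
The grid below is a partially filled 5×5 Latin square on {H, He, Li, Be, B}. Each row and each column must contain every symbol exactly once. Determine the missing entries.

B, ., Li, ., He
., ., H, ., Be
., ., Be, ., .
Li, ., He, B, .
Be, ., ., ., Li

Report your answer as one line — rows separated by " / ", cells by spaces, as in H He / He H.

B H Li Be He / He B H Li Be / H Li Be He B / Li Be He B H / Be He B H Li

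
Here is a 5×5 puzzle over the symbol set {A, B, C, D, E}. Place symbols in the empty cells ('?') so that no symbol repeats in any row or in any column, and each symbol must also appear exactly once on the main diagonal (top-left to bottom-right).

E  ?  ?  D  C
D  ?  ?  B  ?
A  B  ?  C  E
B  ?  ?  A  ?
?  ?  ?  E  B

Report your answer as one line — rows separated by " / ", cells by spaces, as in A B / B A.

(r1,c2) = A
(r1,c3) = B
(r2,c2) = C
(r2,c5) = A
(r3,c3) = D
(r4,c5) = D
(r5,c1) = C
(r5,c2) = D
(r5,c3) = A
(r2,c3) = E
(r4,c2) = E
(r4,c3) = C

E A B D C / D C E B A / A B D C E / B E C A D / C D A E B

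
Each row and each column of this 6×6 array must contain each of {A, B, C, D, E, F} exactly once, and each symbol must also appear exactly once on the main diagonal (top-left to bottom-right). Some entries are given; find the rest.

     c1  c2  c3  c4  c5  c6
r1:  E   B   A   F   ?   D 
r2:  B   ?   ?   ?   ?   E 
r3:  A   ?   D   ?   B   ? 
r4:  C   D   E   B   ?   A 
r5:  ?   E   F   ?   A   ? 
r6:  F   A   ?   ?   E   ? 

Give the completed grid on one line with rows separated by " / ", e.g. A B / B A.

E B A F C D / B F C A D E / A C D E B F / C D E B F A / D E F C A B / F A B D E C

At row 1, column 5: row 1 has {A,B,D,E,F}; column 5 has {A,B,E}; that leaves C.
At row 2, column 3: row 2 has {B,E}; column 3 has {A,D,E,F}; that leaves C.
At row 4, column 5: row 4 has {A,B,C,D,E}; column 5 has {A,B,C,E}; that leaves F.
At row 5, column 1: row 5 has {A,E,F}; column 1 has {A,B,C,E,F}; that leaves D.
At row 5, column 4: row 5 has {A,D,E,F}; column 4 has {B,F}; that leaves C.
At row 5, column 6: row 5 has {A,C,D,E,F}; column 6 has {A,D,E}; that leaves B.
At row 6, column 3: row 6 has {A,E,F}; column 3 has {A,C,D,E,F}; that leaves B.
At row 6, column 4: row 6 has {A,B,E,F}; column 4 has {B,C,F}; that leaves D.
At row 6, column 6: row 6 has {A,B,D,E,F}; column 6 has {A,B,D,E}; the diagonal has {A,B,D,E}; that leaves C.
At row 2, column 2: row 2 has {B,C,E}; column 2 has {A,B,D,E}; the diagonal has {A,B,C,D,E}; that leaves F.
At row 2, column 4: row 2 has {B,C,E,F}; column 4 has {B,C,D,F}; that leaves A.
At row 2, column 5: row 2 has {A,B,C,E,F}; column 5 has {A,B,C,E,F}; that leaves D.
At row 3, column 2: row 3 has {A,B,D}; column 2 has {A,B,D,E,F}; that leaves C.
At row 3, column 4: row 3 has {A,B,C,D}; column 4 has {A,B,C,D,F}; that leaves E.
At row 3, column 6: row 3 has {A,B,C,D,E}; column 6 has {A,B,C,D,E}; that leaves F.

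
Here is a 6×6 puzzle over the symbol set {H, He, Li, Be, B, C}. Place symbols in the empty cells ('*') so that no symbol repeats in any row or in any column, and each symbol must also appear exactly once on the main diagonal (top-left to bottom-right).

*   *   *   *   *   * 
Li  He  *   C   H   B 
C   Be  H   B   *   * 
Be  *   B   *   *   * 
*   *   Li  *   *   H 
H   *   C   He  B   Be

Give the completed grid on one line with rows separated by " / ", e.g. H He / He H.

B C He H Be Li / Li He Be C H B / C Be H B Li He / Be H B Li He C / He B Li Be C H / H Li C He B Be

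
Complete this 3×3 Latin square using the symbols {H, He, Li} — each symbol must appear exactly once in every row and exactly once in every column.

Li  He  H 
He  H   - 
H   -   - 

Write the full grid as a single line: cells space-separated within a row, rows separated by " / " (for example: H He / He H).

At row 2, column 3: row 2 has {H,He}; column 3 has {H}; that leaves Li.
At row 3, column 2: row 3 has {H}; column 2 has {H,He}; that leaves Li.
At row 3, column 3: row 3 has {H,Li}; column 3 has {H,Li}; that leaves He.

Li He H / He H Li / H Li He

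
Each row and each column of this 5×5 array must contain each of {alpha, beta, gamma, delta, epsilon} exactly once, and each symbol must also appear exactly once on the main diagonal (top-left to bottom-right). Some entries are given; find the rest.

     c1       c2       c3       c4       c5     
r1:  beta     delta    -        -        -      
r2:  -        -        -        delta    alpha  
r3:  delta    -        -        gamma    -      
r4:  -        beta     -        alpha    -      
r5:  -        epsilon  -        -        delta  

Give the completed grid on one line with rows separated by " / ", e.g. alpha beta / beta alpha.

beta delta alpha epsilon gamma / epsilon gamma beta delta alpha / delta alpha epsilon gamma beta / gamma beta delta alpha epsilon / alpha epsilon gamma beta delta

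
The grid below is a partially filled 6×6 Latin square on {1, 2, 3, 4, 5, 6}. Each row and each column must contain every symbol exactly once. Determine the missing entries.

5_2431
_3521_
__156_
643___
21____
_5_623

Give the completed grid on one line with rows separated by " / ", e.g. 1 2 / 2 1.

row 1 has {1,2,3,4,5}; column 2 has {1,3,4,5} — only 6 is left for (r1,c2).
row 2 has {1,2,3,5}; column 1 has {2,5,6} — only 4 is left for (r2,c1).
row 2 has {1,2,3,4,5}; column 6 has {1,3} — only 6 is left for (r2,c6).
row 3 has {1,5,6}; column 1 has {2,4,5,6} — only 3 is left for (r3,c1).
row 3 has {1,3,5,6}; column 2 has {1,3,4,5,6} — only 2 is left for (r3,c2).
row 3 has {1,2,3,5,6}; column 6 has {1,3,6} — only 4 is left for (r3,c6).
row 4 has {3,4,6}; column 4 has {2,4,5,6} — only 1 is left for (r4,c4).
row 4 has {1,3,4,6}; column 5 has {1,2,3,6} — only 5 is left for (r4,c5).
row 4 has {1,3,4,5,6}; column 6 has {1,3,4,6} — only 2 is left for (r4,c6).
row 5 has {1,2}; column 4 has {1,2,4,5,6} — only 3 is left for (r5,c4).
row 5 has {1,2,3}; column 5 has {1,2,3,5,6} — only 4 is left for (r5,c5).
row 5 has {1,2,3,4}; column 6 has {1,2,3,4,6} — only 5 is left for (r5,c6).
row 6 has {2,3,5,6}; column 1 has {2,3,4,5,6} — only 1 is left for (r6,c1).
row 6 has {1,2,3,5,6}; column 3 has {1,2,3,5} — only 4 is left for (r6,c3).
row 5 has {1,2,3,4,5}; column 3 has {1,2,3,4,5} — only 6 is left for (r5,c3).

5 6 2 4 3 1 / 4 3 5 2 1 6 / 3 2 1 5 6 4 / 6 4 3 1 5 2 / 2 1 6 3 4 5 / 1 5 4 6 2 3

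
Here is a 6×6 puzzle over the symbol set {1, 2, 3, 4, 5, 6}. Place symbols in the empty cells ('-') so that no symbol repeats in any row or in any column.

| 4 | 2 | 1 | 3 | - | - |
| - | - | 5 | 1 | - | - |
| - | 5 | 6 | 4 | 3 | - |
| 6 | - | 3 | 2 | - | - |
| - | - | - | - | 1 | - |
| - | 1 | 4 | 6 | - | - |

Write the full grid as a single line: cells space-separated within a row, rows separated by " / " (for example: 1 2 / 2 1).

4 2 1 3 6 5 / 2 3 5 1 4 6 / 1 5 6 4 3 2 / 6 4 3 2 5 1 / 3 6 2 5 1 4 / 5 1 4 6 2 3

(r4,c2) = 4
(r4,c5) = 5
(r4,c6) = 1
(r5,c3) = 2
(r5,c4) = 5
(r6,c5) = 2
(r1,c5) = 6
(r1,c6) = 5
(r2,c5) = 4
(r3,c6) = 2
(r5,c1) = 3
(r5,c2) = 6
(r5,c6) = 4
(r6,c1) = 5
(r6,c6) = 3
(r2,c1) = 2
(r2,c2) = 3
(r2,c6) = 6
(r3,c1) = 1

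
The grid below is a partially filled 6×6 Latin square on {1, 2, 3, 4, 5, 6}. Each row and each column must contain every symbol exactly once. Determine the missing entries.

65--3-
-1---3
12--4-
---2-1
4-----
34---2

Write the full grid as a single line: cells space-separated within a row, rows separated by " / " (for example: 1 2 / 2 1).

(r1,c6) = 4
(r4,c1) = 5
(r4,c5) = 6
(r1,c4) = 1
(r2,c1) = 2
(r2,c5) = 5
(r4,c2) = 3
(r4,c3) = 4
(r5,c2) = 6
(r5,c6) = 5
(r6,c5) = 1
(r1,c3) = 2
(r2,c3) = 6
(r2,c4) = 4
(r3,c6) = 6
(r5,c4) = 3
(r5,c5) = 2
(r6,c3) = 5
(r6,c4) = 6
(r3,c3) = 3
(r3,c4) = 5
(r5,c3) = 1

6 5 2 1 3 4 / 2 1 6 4 5 3 / 1 2 3 5 4 6 / 5 3 4 2 6 1 / 4 6 1 3 2 5 / 3 4 5 6 1 2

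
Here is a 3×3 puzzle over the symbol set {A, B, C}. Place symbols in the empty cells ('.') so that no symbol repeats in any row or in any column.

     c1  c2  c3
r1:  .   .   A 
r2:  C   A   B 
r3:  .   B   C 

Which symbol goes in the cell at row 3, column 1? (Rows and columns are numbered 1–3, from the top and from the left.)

A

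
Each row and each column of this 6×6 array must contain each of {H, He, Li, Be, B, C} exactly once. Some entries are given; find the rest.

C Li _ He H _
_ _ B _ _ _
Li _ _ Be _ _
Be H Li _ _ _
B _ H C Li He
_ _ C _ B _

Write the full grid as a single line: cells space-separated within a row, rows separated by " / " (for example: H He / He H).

C Li Be He H B / He C B H Be Li / Li B He Be C H / Be H Li B He C / B Be H C Li He / H He C Li B Be

row 1 has {H,He,Li,C}; column 3 has {H,Li,B,C} — only Be is left for (r1,c3).
row 1 has {H,He,Li,Be,C}; column 6 has {He} — only B is left for (r1,c6).
row 3 has {Li,Be}; column 3 has {H,Li,Be,B,C} — only He is left for (r3,c3).
row 3 has {He,Li,Be}; column 5 has {H,Li,B} — only C is left for (r3,c5).
row 3 has {He,Li,Be,C}; column 6 has {He,B} — only H is left for (r3,c6).
row 4 has {H,Li,Be}; column 4 has {He,Be,C} — only B is left for (r4,c4).
row 4 has {H,Li,Be,B}; column 5 has {H,Li,B,C} — only He is left for (r4,c5).
row 4 has {H,He,Li,Be,B}; column 6 has {H,He,B} — only C is left for (r4,c6).
row 5 has {H,He,Li,B,C}; column 2 has {H,Li} — only Be is left for (r5,c2).
row 6 has {B,C}; column 2 has {H,Li,Be} — only He is left for (r6,c2).
row 2 has {B}; column 2 has {H,He,Li,Be} — only C is left for (r2,c2).
row 2 has {B,C}; column 5 has {H,He,Li,B,C} — only Be is left for (r2,c5).
row 2 has {Be,B,C}; column 6 has {H,He,B,C} — only Li is left for (r2,c6).
row 3 has {H,He,Li,Be,C}; column 2 has {H,He,Li,Be,C} — only B is left for (r3,c2).
row 6 has {He,B,C}; column 1 has {Li,Be,B,C} — only H is left for (r6,c1).
row 6 has {H,He,B,C}; column 4 has {He,Be,B,C} — only Li is left for (r6,c4).
row 6 has {H,He,Li,B,C}; column 6 has {H,He,Li,B,C} — only Be is left for (r6,c6).
row 2 has {Li,Be,B,C}; column 1 has {H,Li,Be,B,C} — only He is left for (r2,c1).
row 2 has {He,Li,Be,B,C}; column 4 has {He,Li,Be,B,C} — only H is left for (r2,c4).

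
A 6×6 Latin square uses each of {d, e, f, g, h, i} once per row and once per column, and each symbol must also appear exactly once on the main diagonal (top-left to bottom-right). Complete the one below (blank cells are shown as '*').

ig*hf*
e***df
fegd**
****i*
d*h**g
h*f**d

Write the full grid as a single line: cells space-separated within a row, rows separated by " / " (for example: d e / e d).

i g d h f e / e h i g d f / f e g d h i / g d e f i h / d f h i e g / h i f e g d

row 1 has {f,g,h,i}; column 6 has {d,f,g} — only e is left for (r1,c6).
row 2 has {d,e,f}; column 2 has {e,g}; the diagonal has {d,g,i} — only h is left for (r2,c2).
row 2 has {d,e,f,h}; column 3 has {f,g,h} — only i is left for (r2,c3).
row 2 has {d,e,f,h,i}; column 4 has {d,h} — only g is left for (r2,c4).
row 3 has {d,e,f,g}; column 5 has {d,f,i} — only h is left for (r3,c5).
row 3 has {d,e,f,g,h}; column 6 has {d,e,f,g} — only i is left for (r3,c6).
row 4 has {i}; column 1 has {d,e,f,h,i} — only g is left for (r4,c1).
row 4 has {g,i}; column 6 has {d,e,f,g,i} — only h is left for (r4,c6).
row 5 has {d,g,h}; column 5 has {d,f,h,i}; the diagonal has {d,g,h,i} — only e is left for (r5,c5).
row 6 has {d,f,h}; column 2 has {e,g,h} — only i is left for (r6,c2).
row 6 has {d,f,h,i}; column 4 has {d,g,h} — only e is left for (r6,c4).
row 6 has {d,e,f,h,i}; column 5 has {d,e,f,h,i} — only g is left for (r6,c5).
row 1 has {e,f,g,h,i}; column 3 has {f,g,h,i} — only d is left for (r1,c3).
row 4 has {g,h,i}; column 3 has {d,f,g,h,i} — only e is left for (r4,c3).
row 4 has {e,g,h,i}; column 4 has {d,e,g,h}; the diagonal has {d,e,g,h,i} — only f is left for (r4,c4).
row 5 has {d,e,g,h}; column 2 has {e,g,h,i} — only f is left for (r5,c2).
row 5 has {d,e,f,g,h}; column 4 has {d,e,f,g,h} — only i is left for (r5,c4).
row 4 has {e,f,g,h,i}; column 2 has {e,f,g,h,i} — only d is left for (r4,c2).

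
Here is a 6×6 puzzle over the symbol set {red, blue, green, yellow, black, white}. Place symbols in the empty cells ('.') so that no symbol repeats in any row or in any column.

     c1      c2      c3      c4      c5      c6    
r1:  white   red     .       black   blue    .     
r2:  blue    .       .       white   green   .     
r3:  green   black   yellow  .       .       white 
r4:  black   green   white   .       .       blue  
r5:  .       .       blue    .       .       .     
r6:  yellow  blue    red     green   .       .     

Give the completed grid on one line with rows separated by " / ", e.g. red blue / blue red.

white red green black blue yellow / blue yellow black white green red / green black yellow blue red white / black green white red yellow blue / red white blue yellow black green / yellow blue red green white black

(r1,c3) = green
(r1,c6) = yellow
(r2,c2) = yellow
(r2,c3) = black
(r2,c6) = red
(r3,c5) = red
(r4,c5) = yellow
(r5,c1) = red
(r5,c2) = white
(r5,c4) = yellow
(r5,c5) = black
(r5,c6) = green
(r6,c5) = white
(r6,c6) = black
(r3,c4) = blue
(r4,c4) = red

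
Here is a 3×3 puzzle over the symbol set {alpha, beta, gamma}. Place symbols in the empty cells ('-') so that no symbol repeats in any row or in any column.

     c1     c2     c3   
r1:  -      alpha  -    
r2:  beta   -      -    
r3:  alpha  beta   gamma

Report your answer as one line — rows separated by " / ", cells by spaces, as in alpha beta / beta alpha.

(r1,c1) = gamma
(r1,c3) = beta
(r2,c2) = gamma
(r2,c3) = alpha

gamma alpha beta / beta gamma alpha / alpha beta gamma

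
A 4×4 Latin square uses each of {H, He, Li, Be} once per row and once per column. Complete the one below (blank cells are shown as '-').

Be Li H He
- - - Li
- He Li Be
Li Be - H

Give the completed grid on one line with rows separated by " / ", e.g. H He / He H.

Be Li H He / He H Be Li / H He Li Be / Li Be He H

row 2 has {Li}; column 2 has {He,Li,Be} — only H is left for (r2,c2).
row 3 has {He,Li,Be}; column 1 has {Li,Be} — only H is left for (r3,c1).
row 4 has {H,Li,Be}; column 3 has {H,Li} — only He is left for (r4,c3).
row 2 has {H,Li}; column 1 has {H,Li,Be} — only He is left for (r2,c1).
row 2 has {H,He,Li}; column 3 has {H,He,Li} — only Be is left for (r2,c3).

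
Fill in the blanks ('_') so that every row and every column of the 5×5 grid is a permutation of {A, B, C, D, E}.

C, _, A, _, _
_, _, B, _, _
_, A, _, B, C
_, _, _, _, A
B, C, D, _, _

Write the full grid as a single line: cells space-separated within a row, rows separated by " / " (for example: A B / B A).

C D A E B / A E B C D / D A E B C / E B C D A / B C D A E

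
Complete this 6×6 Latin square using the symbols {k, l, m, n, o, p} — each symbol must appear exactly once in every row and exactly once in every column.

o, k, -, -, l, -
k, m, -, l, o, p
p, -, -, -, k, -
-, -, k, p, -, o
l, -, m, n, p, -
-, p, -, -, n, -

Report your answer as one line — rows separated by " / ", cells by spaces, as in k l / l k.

o k p m l n / k m n l o p / p n l o k m / n l k p m o / l o m n p k / m p o k n l

At row 1, column 4: row 1 has {k,l,o}; column 4 has {l,n,p}; that leaves m.
At row 1, column 6: row 1 has {k,l,m,o}; column 6 has {o,p}; that leaves n.
At row 2, column 3: row 2 has {k,l,m,o,p}; column 3 has {k,m}; that leaves n.
At row 3, column 4: row 3 has {k,p}; column 4 has {l,m,n,p}; that leaves o.
At row 4, column 5: row 4 has {k,o,p}; column 5 has {k,l,n,o,p}; that leaves m.
At row 5, column 2: row 5 has {l,m,n,p}; column 2 has {k,m,p}; that leaves o.
At row 5, column 6: row 5 has {l,m,n,o,p}; column 6 has {n,o,p}; that leaves k.
At row 6, column 1: row 6 has {n,p}; column 1 has {k,l,o,p}; that leaves m.
At row 6, column 4: row 6 has {m,n,p}; column 4 has {l,m,n,o,p}; that leaves k.
At row 6, column 6: row 6 has {k,m,n,p}; column 6 has {k,n,o,p}; that leaves l.
At row 1, column 3: row 1 has {k,l,m,n,o}; column 3 has {k,m,n}; that leaves p.
At row 3, column 3: row 3 has {k,o,p}; column 3 has {k,m,n,p}; that leaves l.
At row 3, column 6: row 3 has {k,l,o,p}; column 6 has {k,l,n,o,p}; that leaves m.
At row 4, column 1: row 4 has {k,m,o,p}; column 1 has {k,l,m,o,p}; that leaves n.
At row 4, column 2: row 4 has {k,m,n,o,p}; column 2 has {k,m,o,p}; that leaves l.
At row 6, column 3: row 6 has {k,l,m,n,p}; column 3 has {k,l,m,n,p}; that leaves o.
At row 3, column 2: row 3 has {k,l,m,o,p}; column 2 has {k,l,m,o,p}; that leaves n.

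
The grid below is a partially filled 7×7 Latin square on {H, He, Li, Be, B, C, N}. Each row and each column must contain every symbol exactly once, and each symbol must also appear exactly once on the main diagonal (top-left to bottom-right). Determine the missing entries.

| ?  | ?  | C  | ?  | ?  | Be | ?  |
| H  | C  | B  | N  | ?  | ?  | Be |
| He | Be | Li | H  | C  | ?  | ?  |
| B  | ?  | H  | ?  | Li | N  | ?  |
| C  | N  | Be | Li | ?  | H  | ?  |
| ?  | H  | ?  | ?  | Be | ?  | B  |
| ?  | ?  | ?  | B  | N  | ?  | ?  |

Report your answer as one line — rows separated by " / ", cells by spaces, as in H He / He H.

N B C He H Be Li / H C B N He Li Be / He Be Li H C B N / B He H Be Li N C / C N Be Li B H He / Li H N C Be He B / Be Li He B N C H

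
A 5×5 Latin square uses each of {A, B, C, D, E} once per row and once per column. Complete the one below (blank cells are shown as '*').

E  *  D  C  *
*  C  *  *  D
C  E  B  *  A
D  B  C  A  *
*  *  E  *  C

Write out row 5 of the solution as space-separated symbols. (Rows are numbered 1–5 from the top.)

A D E B C

Cell (r1,c2): row 1 has {C,D,E}; column 2 has {B,C,E} → A.
Cell (r1,c5): row 1 has {A,C,D,E}; column 5 has {A,C,D} → B.
Cell (r2,c3): row 2 has {C,D}; column 3 has {B,C,D,E} → A.
Cell (r3,c4): row 3 has {A,B,C,E}; column 4 has {A,C} → D.
Cell (r4,c5): row 4 has {A,B,C,D}; column 5 has {A,B,C,D} → E.
Cell (r5,c2): row 5 has {C,E}; column 2 has {A,B,C,E} → D.
Cell (r5,c4): row 5 has {C,D,E}; column 4 has {A,C,D} → B.
Cell (r2,c1): row 2 has {A,C,D}; column 1 has {C,D,E} → B.
Cell (r2,c4): row 2 has {A,B,C,D}; column 4 has {A,B,C,D} → E.
Cell (r5,c1): row 5 has {B,C,D,E}; column 1 has {B,C,D,E} → A.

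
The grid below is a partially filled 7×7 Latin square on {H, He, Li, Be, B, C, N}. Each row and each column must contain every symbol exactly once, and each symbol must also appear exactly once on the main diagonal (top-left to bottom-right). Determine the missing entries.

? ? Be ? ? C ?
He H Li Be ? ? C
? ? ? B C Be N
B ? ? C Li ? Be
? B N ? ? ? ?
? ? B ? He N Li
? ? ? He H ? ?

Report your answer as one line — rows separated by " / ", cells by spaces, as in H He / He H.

(r1,c1): row 1 has {Be,C}; column 1 has {He,B}; the diagonal has {H,C,N}, so it must be Li.
(r2,c6): row 2 has {H,He,Li,Be,C}; column 6 has {Be,C,N}, so it must be B.
(r3,c1): row 3 has {Be,B,C,N}; column 1 has {He,Li,B}, so it must be H.
(r3,c3): row 3 has {H,Be,B,C,N}; column 3 has {Li,Be,B,N}; the diagonal has {H,Li,C,N}, so it must be He.
(r4,c3): row 4 has {Li,Be,B,C}; column 3 has {He,Li,Be,B,N}, so it must be H.
(r4,c6): row 4 has {H,Li,Be,B,C}; column 6 has {Be,B,C,N}, so it must be He.
(r5,c5): row 5 has {B,N}; column 5 has {H,He,Li,C}; the diagonal has {H,He,Li,C,N}, so it must be Be.
(r6,c4): row 6 has {He,Li,B,N}; column 4 has {He,Be,B,C}, so it must be H.
(r7,c3): row 7 has {H,He}; column 3 has {H,He,Li,Be,B,N}, so it must be C.
(r7,c6): row 7 has {H,He,C}; column 6 has {He,Be,B,C,N}, so it must be Li.
(r7,c7): row 7 has {H,He,Li,C}; column 7 has {Li,Be,C,N}; the diagonal has {H,He,Li,Be,C,N}, so it must be B.
(r1,c4): row 1 has {Li,Be,C}; column 4 has {H,He,Be,B,C}, so it must be N.
(r1,c5): row 1 has {Li,Be,C,N}; column 5 has {H,He,Li,Be,C}, so it must be B.
(r2,c5): row 2 has {H,He,Li,Be,B,C}; column 5 has {H,He,Li,Be,B,C}, so it must be N.
(r3,c2): row 3 has {H,He,Be,B,C,N}; column 2 has {H,B}, so it must be Li.
(r4,c2): row 4 has {H,He,Li,Be,B,C}; column 2 has {H,Li,B}, so it must be N.
(r5,c1): row 5 has {Be,B,N}; column 1 has {H,He,Li,B}, so it must be C.
(r5,c4): row 5 has {Be,B,C,N}; column 4 has {H,He,Be,B,C,N}, so it must be Li.
(r5,c6): row 5 has {Li,Be,B,C,N}; column 6 has {He,Li,Be,B,C,N}, so it must be H.
(r5,c7): row 5 has {H,Li,Be,B,C,N}; column 7 has {Li,Be,B,C,N}, so it must be He.
(r6,c1): row 6 has {H,He,Li,B,N}; column 1 has {H,He,Li,B,C}, so it must be Be.
(r6,c2): row 6 has {H,He,Li,Be,B,N}; column 2 has {H,Li,B,N}, so it must be C.
(r7,c1): row 7 has {H,He,Li,B,C}; column 1 has {H,He,Li,Be,B,C}, so it must be N.
(r7,c2): row 7 has {H,He,Li,B,C,N}; column 2 has {H,Li,B,C,N}, so it must be Be.
(r1,c2): row 1 has {Li,Be,B,C,N}; column 2 has {H,Li,Be,B,C,N}, so it must be He.
(r1,c7): row 1 has {He,Li,Be,B,C,N}; column 7 has {He,Li,Be,B,C,N}, so it must be H.

Li He Be N B C H / He H Li Be N B C / H Li He B C Be N / B N H C Li He Be / C B N Li Be H He / Be C B H He N Li / N Be C He H Li B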